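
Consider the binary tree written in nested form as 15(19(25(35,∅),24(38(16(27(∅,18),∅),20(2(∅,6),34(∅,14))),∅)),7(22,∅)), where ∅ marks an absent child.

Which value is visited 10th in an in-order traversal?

In-order visits the left subtree, then the node, then the right subtree.
At 15: go left to 19.
  At 19: go left to 25.
    At 25: go left to 35.
      35 is a leaf — visit 35.
    Visit 25.
    At 25: no right child.
  Visit 19.
  At 19: go right to 24.
    At 24: go left to 38.
      At 38: go left to 16.
        At 16: go left to 27.
          At 27: no left child.
          Visit 27.
          At 27: go right to 18.
            18 is a leaf — visit 18.
        Visit 16.
        At 16: no right child.
      Visit 38.
      At 38: go right to 20.
        At 20: go left to 2.
          At 2: no left child.
          Visit 2.
          At 2: go right to 6.
            6 is a leaf — visit 6.
        Visit 20.
        At 20: go right to 34.
          At 34: no left child.
          Visit 34.
          At 34: go right to 14.
            14 is a leaf — visit 14.
    Visit 24.
    At 24: no right child.
Visit 15.
At 15: go right to 7.
  At 7: go left to 22.
    22 is a leaf — visit 22.
  Visit 7.
  At 7: no right child.
Full in-order sequence: 35, 25, 19, 27, 18, 16, 38, 2, 6, 20, 34, 14, 24, 15, 22, 7.

20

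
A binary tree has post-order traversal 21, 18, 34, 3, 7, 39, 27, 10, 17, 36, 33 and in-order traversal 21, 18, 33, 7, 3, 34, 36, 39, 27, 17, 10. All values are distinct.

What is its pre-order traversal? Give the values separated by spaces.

33 18 21 36 7 3 34 17 27 39 10

The last element of post-order is the root; it splits in-order into left and right subtrees.
Root 33: left subtree has 2 nodes {21, 18}, right has 8 {7, 3, 34, 36, 39, 27, 17, 10}.
  Root 18: left subtree has 1 node {21}, right has 0 { }.
  Root 36: left subtree has 3 nodes {7, 3, 34}, right has 4 {39, 27, 17, 10}.
    Root 7: left subtree has 0 nodes { }, right has 2 {3, 34}.
      Root 3: left subtree has 0 nodes { }, right has 1 {34}.
    Root 17: left subtree has 2 nodes {39, 27}, right has 1 {10}.
      Root 27: left subtree has 1 node {39}, right has 0 { }.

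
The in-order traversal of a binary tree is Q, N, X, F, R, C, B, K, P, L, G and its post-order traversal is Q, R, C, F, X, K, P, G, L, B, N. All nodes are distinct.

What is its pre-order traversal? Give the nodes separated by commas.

N, Q, B, X, F, C, R, L, P, K, G

The last element of post-order is the root; it splits in-order into left and right subtrees.
Root N: left subtree has 1 node {Q}, right has 9 {X, F, R, C, B, K, P, L, G}.
  Root B: left subtree has 4 nodes {X, F, R, C}, right has 4 {K, P, L, G}.
    Root X: left subtree has 0 nodes { }, right has 3 {F, R, C}.
      Root F: left subtree has 0 nodes { }, right has 2 {R, C}.
        Root C: left subtree has 1 node {R}, right has 0 { }.
    Root L: left subtree has 2 nodes {K, P}, right has 1 {G}.
      Root P: left subtree has 1 node {K}, right has 0 { }.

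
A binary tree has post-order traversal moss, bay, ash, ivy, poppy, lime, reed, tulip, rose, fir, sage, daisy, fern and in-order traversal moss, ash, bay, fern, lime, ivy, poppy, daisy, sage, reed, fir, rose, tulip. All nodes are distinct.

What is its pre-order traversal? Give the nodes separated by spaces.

fern ash moss bay daisy lime poppy ivy sage fir reed rose tulip

The last element of post-order is the root; it splits in-order into left and right subtrees.
Root fern: left subtree has 3 nodes {moss, ash, bay}, right has 9 {lime, ivy, poppy, daisy, sage, reed, fir, rose, tulip}.
  Root ash: left subtree has 1 node {moss}, right has 1 {bay}.
  Root daisy: left subtree has 3 nodes {lime, ivy, poppy}, right has 5 {sage, reed, fir, rose, tulip}.
    Root lime: left subtree has 0 nodes { }, right has 2 {ivy, poppy}.
      Root poppy: left subtree has 1 node {ivy}, right has 0 { }.
    Root sage: left subtree has 0 nodes { }, right has 4 {reed, fir, rose, tulip}.
      Root fir: left subtree has 1 node {reed}, right has 2 {rose, tulip}.
        Root rose: left subtree has 0 nodes { }, right has 1 {tulip}.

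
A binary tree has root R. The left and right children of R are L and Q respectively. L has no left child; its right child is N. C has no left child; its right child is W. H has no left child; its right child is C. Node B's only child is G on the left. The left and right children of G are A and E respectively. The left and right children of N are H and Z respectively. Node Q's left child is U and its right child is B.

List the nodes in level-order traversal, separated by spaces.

R L Q N U B H Z G C A E W

Level-order visits nodes level by level from the root, left to right within each level.
Level 0: R
Level 1: L, Q
Level 2: N, U, B
Level 3: H, Z, G
Level 4: C, A, E
Level 5: W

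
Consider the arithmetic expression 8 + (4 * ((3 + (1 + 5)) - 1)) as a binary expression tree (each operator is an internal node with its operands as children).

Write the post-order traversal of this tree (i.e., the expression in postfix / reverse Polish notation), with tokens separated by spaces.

8 4 3 1 5 + + 1 - * +

Post-order on an expression tree gives postfix notation: for each operator, emit left operand, right operand, then the operator.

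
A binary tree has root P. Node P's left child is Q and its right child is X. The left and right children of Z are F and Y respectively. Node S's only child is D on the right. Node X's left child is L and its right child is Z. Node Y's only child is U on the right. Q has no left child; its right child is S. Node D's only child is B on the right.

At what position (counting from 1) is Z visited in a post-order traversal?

9

Post-order visits the left subtree, then the right subtree, then the node.
At P: go left to Q.
  At Q: no left child.
  At Q: go right to S.
    At S: no left child.
    At S: go right to D.
      At D: no left child.
      At D: go right to B.
        B is a leaf — visit B.
      Visit D.
    Visit S.
  Visit Q.
At P: go right to X.
  At X: go left to L.
    L is a leaf — visit L.
  At X: go right to Z.
    At Z: go left to F.
      F is a leaf — visit F.
    At Z: go right to Y.
      At Y: no left child.
      At Y: go right to U.
        U is a leaf — visit U.
      Visit Y.
    Visit Z.
  Visit X.
Visit P.
Full post-order sequence: B, D, S, Q, L, F, U, Y, Z, X, P.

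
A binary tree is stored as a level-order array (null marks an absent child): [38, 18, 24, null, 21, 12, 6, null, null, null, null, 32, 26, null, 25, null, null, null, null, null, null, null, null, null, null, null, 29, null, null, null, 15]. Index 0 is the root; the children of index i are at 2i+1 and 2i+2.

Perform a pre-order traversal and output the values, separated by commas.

Pre-order visits the node, then its left subtree, then its right subtree.
Visit 38.
At 38: go left to 18.
  Visit 18.
  At 18: no left child.
  At 18: go right to 21.
    21 is a leaf — visit 21.
At 38: go right to 24.
  Visit 24.
  At 24: go left to 12.
    Visit 12.
    At 12: go left to 32.
      32 is a leaf — visit 32.
    At 12: go right to 26.
      Visit 26.
      At 26: no left child.
      At 26: go right to 29.
        29 is a leaf — visit 29.
  At 24: go right to 6.
    Visit 6.
    At 6: no left child.
    At 6: go right to 25.
      Visit 25.
      At 25: no left child.
      At 25: go right to 15.
        15 is a leaf — visit 15.

38, 18, 21, 24, 12, 32, 26, 29, 6, 25, 15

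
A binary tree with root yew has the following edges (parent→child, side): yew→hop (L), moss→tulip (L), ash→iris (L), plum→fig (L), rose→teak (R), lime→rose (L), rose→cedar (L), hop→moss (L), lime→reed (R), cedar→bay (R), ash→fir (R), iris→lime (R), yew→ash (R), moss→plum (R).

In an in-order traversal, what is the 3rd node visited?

fig

In-order visits the left subtree, then the node, then the right subtree.
At yew: go left to hop.
  At hop: go left to moss.
    At moss: go left to tulip.
      tulip is a leaf — visit tulip.
    Visit moss.
    At moss: go right to plum.
      At plum: go left to fig.
        fig is a leaf — visit fig.
      Visit plum.
      At plum: no right child.
  Visit hop.
  At hop: no right child.
Visit yew.
At yew: go right to ash.
  At ash: go left to iris.
    At iris: no left child.
    Visit iris.
    At iris: go right to lime.
      At lime: go left to rose.
        At rose: go left to cedar.
          At cedar: no left child.
          Visit cedar.
          At cedar: go right to bay.
            bay is a leaf — visit bay.
        Visit rose.
        At rose: go right to teak.
          teak is a leaf — visit teak.
      Visit lime.
      At lime: go right to reed.
        reed is a leaf — visit reed.
  Visit ash.
  At ash: go right to fir.
    fir is a leaf — visit fir.
Full in-order sequence: tulip, moss, fig, plum, hop, yew, iris, cedar, bay, rose, teak, lime, reed, ash, fir.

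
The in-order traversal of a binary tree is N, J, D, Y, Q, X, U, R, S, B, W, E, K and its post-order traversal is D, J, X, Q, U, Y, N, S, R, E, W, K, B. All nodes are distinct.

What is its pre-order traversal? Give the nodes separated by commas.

The last element of post-order is the root; it splits in-order into left and right subtrees.
Root B: left subtree has 9 nodes {N, J, D, Y, Q, X, U, R, S}, right has 3 {W, E, K}.
  Root R: left subtree has 7 nodes {N, J, D, Y, Q, X, U}, right has 1 {S}.
    Root N: left subtree has 0 nodes { }, right has 6 {J, D, Y, Q, X, U}.
      Root Y: left subtree has 2 nodes {J, D}, right has 3 {Q, X, U}.
        Root J: left subtree has 0 nodes { }, right has 1 {D}.
        Root U: left subtree has 2 nodes {Q, X}, right has 0 { }.
          Root Q: left subtree has 0 nodes { }, right has 1 {X}.
  Root K: left subtree has 2 nodes {W, E}, right has 0 { }.
    Root W: left subtree has 0 nodes { }, right has 1 {E}.

B, R, N, Y, J, D, U, Q, X, S, K, W, E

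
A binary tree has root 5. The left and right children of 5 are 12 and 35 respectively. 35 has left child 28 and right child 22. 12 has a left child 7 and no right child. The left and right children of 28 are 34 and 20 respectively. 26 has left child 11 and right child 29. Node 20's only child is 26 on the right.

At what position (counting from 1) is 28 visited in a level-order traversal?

Level-order visits nodes level by level from the root, left to right within each level.
Level 0: 5
Level 1: 12, 35
Level 2: 7, 28, 22
Level 3: 34, 20
Level 4: 26
Level 5: 11, 29
Full level-order sequence: 5, 12, 35, 7, 28, 22, 34, 20, 26, 11, 29.

5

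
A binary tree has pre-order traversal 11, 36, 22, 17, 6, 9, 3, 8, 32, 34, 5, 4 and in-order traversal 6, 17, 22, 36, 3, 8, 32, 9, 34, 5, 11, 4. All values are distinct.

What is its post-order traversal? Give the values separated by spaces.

The first element of pre-order is the root; it splits in-order into left and right subtrees.
Root 11: left subtree has 10 nodes {6, 17, 22, 36, 3, 8, 32, 9, 34, 5}, right has 1 {4}.
  Root 36: left subtree has 3 nodes {6, 17, 22}, right has 6 {3, 8, 32, 9, 34, 5}.
    Root 22: left subtree has 2 nodes {6, 17}, right has 0 { }.
      Root 17: left subtree has 1 node {6}, right has 0 { }.
    Root 9: left subtree has 3 nodes {3, 8, 32}, right has 2 {34, 5}.
      Root 3: left subtree has 0 nodes { }, right has 2 {8, 32}.
        Root 8: left subtree has 0 nodes { }, right has 1 {32}.
      Root 34: left subtree has 0 nodes { }, right has 1 {5}.

6 17 22 32 8 3 5 34 9 36 4 11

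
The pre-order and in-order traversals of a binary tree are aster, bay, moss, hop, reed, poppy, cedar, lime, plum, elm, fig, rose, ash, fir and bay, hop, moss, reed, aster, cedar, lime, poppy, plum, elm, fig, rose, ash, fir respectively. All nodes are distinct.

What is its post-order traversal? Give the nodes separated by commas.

hop, reed, moss, bay, lime, cedar, fir, ash, rose, fig, elm, plum, poppy, aster

The first element of pre-order is the root; it splits in-order into left and right subtrees.
Root aster: left subtree has 4 nodes {bay, hop, moss, reed}, right has 9 {cedar, lime, poppy, plum, elm, fig, rose, ash, fir}.
  Root bay: left subtree has 0 nodes { }, right has 3 {hop, moss, reed}.
    Root moss: left subtree has 1 node {hop}, right has 1 {reed}.
  Root poppy: left subtree has 2 nodes {cedar, lime}, right has 6 {plum, elm, fig, rose, ash, fir}.
    Root cedar: left subtree has 0 nodes { }, right has 1 {lime}.
    Root plum: left subtree has 0 nodes { }, right has 5 {elm, fig, rose, ash, fir}.
      Root elm: left subtree has 0 nodes { }, right has 4 {fig, rose, ash, fir}.
        Root fig: left subtree has 0 nodes { }, right has 3 {rose, ash, fir}.
          Root rose: left subtree has 0 nodes { }, right has 2 {ash, fir}.
            Root ash: left subtree has 0 nodes { }, right has 1 {fir}.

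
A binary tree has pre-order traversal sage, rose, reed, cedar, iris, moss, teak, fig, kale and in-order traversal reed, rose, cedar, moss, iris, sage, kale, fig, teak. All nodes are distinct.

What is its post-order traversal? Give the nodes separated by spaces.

The first element of pre-order is the root; it splits in-order into left and right subtrees.
Root sage: left subtree has 5 nodes {reed, rose, cedar, moss, iris}, right has 3 {kale, fig, teak}.
  Root rose: left subtree has 1 node {reed}, right has 3 {cedar, moss, iris}.
    Root cedar: left subtree has 0 nodes { }, right has 2 {moss, iris}.
      Root iris: left subtree has 1 node {moss}, right has 0 { }.
  Root teak: left subtree has 2 nodes {kale, fig}, right has 0 { }.
    Root fig: left subtree has 1 node {kale}, right has 0 { }.

reed moss iris cedar rose kale fig teak sage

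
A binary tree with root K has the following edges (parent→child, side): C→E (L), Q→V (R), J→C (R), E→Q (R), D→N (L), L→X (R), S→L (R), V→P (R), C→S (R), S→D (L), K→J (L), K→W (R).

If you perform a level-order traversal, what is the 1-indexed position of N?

Level-order visits nodes level by level from the root, left to right within each level.
Level 0: K
Level 1: J, W
Level 2: C
Level 3: E, S
Level 4: Q, D, L
Level 5: V, N, X
Level 6: P
Full level-order sequence: K, J, W, C, E, S, Q, D, L, V, N, X, P.

11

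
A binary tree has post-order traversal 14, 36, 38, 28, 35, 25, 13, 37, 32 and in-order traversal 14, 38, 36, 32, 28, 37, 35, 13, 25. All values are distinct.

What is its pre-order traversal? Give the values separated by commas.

The last element of post-order is the root; it splits in-order into left and right subtrees.
Root 32: left subtree has 3 nodes {14, 38, 36}, right has 5 {28, 37, 35, 13, 25}.
  Root 38: left subtree has 1 node {14}, right has 1 {36}.
  Root 37: left subtree has 1 node {28}, right has 3 {35, 13, 25}.
    Root 13: left subtree has 1 node {35}, right has 1 {25}.

32, 38, 14, 36, 37, 28, 13, 35, 25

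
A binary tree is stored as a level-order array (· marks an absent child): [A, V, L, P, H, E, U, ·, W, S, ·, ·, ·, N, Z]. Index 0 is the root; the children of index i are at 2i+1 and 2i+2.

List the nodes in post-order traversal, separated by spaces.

Post-order visits the left subtree, then the right subtree, then the node.
At A: go left to V.
  At V: go left to P.
    At P: no left child.
    At P: go right to W.
      W is a leaf — visit W.
    Visit P.
  At V: go right to H.
    At H: go left to S.
      S is a leaf — visit S.
    At H: no right child.
    Visit H.
  Visit V.
At A: go right to L.
  At L: go left to E.
    E is a leaf — visit E.
  At L: go right to U.
    At U: go left to N.
      N is a leaf — visit N.
    At U: go right to Z.
      Z is a leaf — visit Z.
    Visit U.
  Visit L.
Visit A.

W P S H V E N Z U L A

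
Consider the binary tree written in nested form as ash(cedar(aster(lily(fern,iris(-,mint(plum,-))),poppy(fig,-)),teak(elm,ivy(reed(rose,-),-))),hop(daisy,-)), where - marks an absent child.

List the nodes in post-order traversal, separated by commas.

fern, plum, mint, iris, lily, fig, poppy, aster, elm, rose, reed, ivy, teak, cedar, daisy, hop, ash

Post-order visits the left subtree, then the right subtree, then the node.
At ash: go left to cedar.
  At cedar: go left to aster.
    At aster: go left to lily.
      At lily: go left to fern.
        fern is a leaf — visit fern.
      At lily: go right to iris.
        At iris: no left child.
        At iris: go right to mint.
          At mint: go left to plum.
            plum is a leaf — visit plum.
          At mint: no right child.
          Visit mint.
        Visit iris.
      Visit lily.
    At aster: go right to poppy.
      At poppy: go left to fig.
        fig is a leaf — visit fig.
      At poppy: no right child.
      Visit poppy.
    Visit aster.
  At cedar: go right to teak.
    At teak: go left to elm.
      elm is a leaf — visit elm.
    At teak: go right to ivy.
      At ivy: go left to reed.
        At reed: go left to rose.
          rose is a leaf — visit rose.
        At reed: no right child.
        Visit reed.
      At ivy: no right child.
      Visit ivy.
    Visit teak.
  Visit cedar.
At ash: go right to hop.
  At hop: go left to daisy.
    daisy is a leaf — visit daisy.
  At hop: no right child.
  Visit hop.
Visit ash.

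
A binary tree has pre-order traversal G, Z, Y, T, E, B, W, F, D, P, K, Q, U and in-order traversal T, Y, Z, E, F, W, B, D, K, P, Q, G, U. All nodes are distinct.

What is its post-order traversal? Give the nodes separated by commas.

T, Y, F, W, K, Q, P, D, B, E, Z, U, G

The first element of pre-order is the root; it splits in-order into left and right subtrees.
Root G: left subtree has 11 nodes {T, Y, Z, E, F, W, B, D, K, P, Q}, right has 1 {U}.
  Root Z: left subtree has 2 nodes {T, Y}, right has 8 {E, F, W, B, D, K, P, Q}.
    Root Y: left subtree has 1 node {T}, right has 0 { }.
    Root E: left subtree has 0 nodes { }, right has 7 {F, W, B, D, K, P, Q}.
      Root B: left subtree has 2 nodes {F, W}, right has 4 {D, K, P, Q}.
        Root W: left subtree has 1 node {F}, right has 0 { }.
        Root D: left subtree has 0 nodes { }, right has 3 {K, P, Q}.
          Root P: left subtree has 1 node {K}, right has 1 {Q}.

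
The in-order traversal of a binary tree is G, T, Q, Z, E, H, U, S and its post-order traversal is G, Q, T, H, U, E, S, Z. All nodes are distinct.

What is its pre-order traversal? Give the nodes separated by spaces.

The last element of post-order is the root; it splits in-order into left and right subtrees.
Root Z: left subtree has 3 nodes {G, T, Q}, right has 4 {E, H, U, S}.
  Root T: left subtree has 1 node {G}, right has 1 {Q}.
  Root S: left subtree has 3 nodes {E, H, U}, right has 0 { }.
    Root E: left subtree has 0 nodes { }, right has 2 {H, U}.
      Root U: left subtree has 1 node {H}, right has 0 { }.

Z T G Q S E U H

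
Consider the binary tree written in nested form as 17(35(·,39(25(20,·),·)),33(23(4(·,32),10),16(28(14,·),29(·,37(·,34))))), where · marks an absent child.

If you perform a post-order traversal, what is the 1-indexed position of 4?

6

Post-order visits the left subtree, then the right subtree, then the node.
At 17: go left to 35.
  At 35: no left child.
  At 35: go right to 39.
    At 39: go left to 25.
      At 25: go left to 20.
        20 is a leaf — visit 20.
      At 25: no right child.
      Visit 25.
    At 39: no right child.
    Visit 39.
  Visit 35.
At 17: go right to 33.
  At 33: go left to 23.
    At 23: go left to 4.
      At 4: no left child.
      At 4: go right to 32.
        32 is a leaf — visit 32.
      Visit 4.
    At 23: go right to 10.
      10 is a leaf — visit 10.
    Visit 23.
  At 33: go right to 16.
    At 16: go left to 28.
      At 28: go left to 14.
        14 is a leaf — visit 14.
      At 28: no right child.
      Visit 28.
    At 16: go right to 29.
      At 29: no left child.
      At 29: go right to 37.
        At 37: no left child.
        At 37: go right to 34.
          34 is a leaf — visit 34.
        Visit 37.
      Visit 29.
    Visit 16.
  Visit 33.
Visit 17.
Full post-order sequence: 20, 25, 39, 35, 32, 4, 10, 23, 14, 28, 34, 37, 29, 16, 33, 17.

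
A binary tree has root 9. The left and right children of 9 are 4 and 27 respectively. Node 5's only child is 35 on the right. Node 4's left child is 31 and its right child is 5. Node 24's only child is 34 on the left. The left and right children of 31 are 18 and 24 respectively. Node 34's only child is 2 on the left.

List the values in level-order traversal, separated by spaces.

Level-order visits nodes level by level from the root, left to right within each level.
Level 0: 9
Level 1: 4, 27
Level 2: 31, 5
Level 3: 18, 24, 35
Level 4: 34
Level 5: 2

9 4 27 31 5 18 24 35 34 2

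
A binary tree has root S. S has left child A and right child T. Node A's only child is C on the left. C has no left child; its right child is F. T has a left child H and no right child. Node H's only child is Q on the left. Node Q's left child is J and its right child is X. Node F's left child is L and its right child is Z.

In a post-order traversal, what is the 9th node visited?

Post-order visits the left subtree, then the right subtree, then the node.
At S: go left to A.
  At A: go left to C.
    At C: no left child.
    At C: go right to F.
      At F: go left to L.
        L is a leaf — visit L.
      At F: go right to Z.
        Z is a leaf — visit Z.
      Visit F.
    Visit C.
  At A: no right child.
  Visit A.
At S: go right to T.
  At T: go left to H.
    At H: go left to Q.
      At Q: go left to J.
        J is a leaf — visit J.
      At Q: go right to X.
        X is a leaf — visit X.
      Visit Q.
    At H: no right child.
    Visit H.
  At T: no right child.
  Visit T.
Visit S.
Full post-order sequence: L, Z, F, C, A, J, X, Q, H, T, S.

H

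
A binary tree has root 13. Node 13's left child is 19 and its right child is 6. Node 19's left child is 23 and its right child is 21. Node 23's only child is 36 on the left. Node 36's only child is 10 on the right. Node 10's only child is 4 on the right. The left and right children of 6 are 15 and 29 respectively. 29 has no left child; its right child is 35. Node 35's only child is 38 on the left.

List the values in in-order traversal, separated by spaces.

In-order visits the left subtree, then the node, then the right subtree.
At 13: go left to 19.
  At 19: go left to 23.
    At 23: go left to 36.
      At 36: no left child.
      Visit 36.
      At 36: go right to 10.
        At 10: no left child.
        Visit 10.
        At 10: go right to 4.
          4 is a leaf — visit 4.
    Visit 23.
    At 23: no right child.
  Visit 19.
  At 19: go right to 21.
    21 is a leaf — visit 21.
Visit 13.
At 13: go right to 6.
  At 6: go left to 15.
    15 is a leaf — visit 15.
  Visit 6.
  At 6: go right to 29.
    At 29: no left child.
    Visit 29.
    At 29: go right to 35.
      At 35: go left to 38.
        38 is a leaf — visit 38.
      Visit 35.
      At 35: no right child.

36 10 4 23 19 21 13 15 6 29 38 35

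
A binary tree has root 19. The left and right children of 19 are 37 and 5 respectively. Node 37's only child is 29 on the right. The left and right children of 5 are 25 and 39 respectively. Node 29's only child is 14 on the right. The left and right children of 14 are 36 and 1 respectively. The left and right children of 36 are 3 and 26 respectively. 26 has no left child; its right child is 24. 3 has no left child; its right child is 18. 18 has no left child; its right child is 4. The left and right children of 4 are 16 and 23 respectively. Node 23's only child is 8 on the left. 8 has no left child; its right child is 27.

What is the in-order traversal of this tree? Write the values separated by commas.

In-order visits the left subtree, then the node, then the right subtree.
At 19: go left to 37.
  At 37: no left child.
  Visit 37.
  At 37: go right to 29.
    At 29: no left child.
    Visit 29.
    At 29: go right to 14.
      At 14: go left to 36.
        At 36: go left to 3.
          At 3: no left child.
          Visit 3.
          At 3: go right to 18.
            At 18: no left child.
            Visit 18.
            At 18: go right to 4.
              At 4: go left to 16.
                16 is a leaf — visit 16.
              Visit 4.
              At 4: go right to 23.
                At 23: go left to 8.
                  At 8: no left child.
                  Visit 8.
                  At 8: go right to 27.
                    27 is a leaf — visit 27.
                Visit 23.
                At 23: no right child.
        Visit 36.
        At 36: go right to 26.
          At 26: no left child.
          Visit 26.
          At 26: go right to 24.
            24 is a leaf — visit 24.
      Visit 14.
      At 14: go right to 1.
        1 is a leaf — visit 1.
Visit 19.
At 19: go right to 5.
  At 5: go left to 25.
    25 is a leaf — visit 25.
  Visit 5.
  At 5: go right to 39.
    39 is a leaf — visit 39.

37, 29, 3, 18, 16, 4, 8, 27, 23, 36, 26, 24, 14, 1, 19, 25, 5, 39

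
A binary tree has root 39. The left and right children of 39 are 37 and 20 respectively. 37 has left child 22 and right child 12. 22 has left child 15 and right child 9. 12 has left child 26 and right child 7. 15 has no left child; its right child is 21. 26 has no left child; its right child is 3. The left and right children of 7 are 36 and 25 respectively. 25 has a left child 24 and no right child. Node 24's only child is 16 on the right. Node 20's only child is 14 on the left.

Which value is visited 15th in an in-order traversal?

In-order visits the left subtree, then the node, then the right subtree.
At 39: go left to 37.
  At 37: go left to 22.
    At 22: go left to 15.
      At 15: no left child.
      Visit 15.
      At 15: go right to 21.
        21 is a leaf — visit 21.
    Visit 22.
    At 22: go right to 9.
      9 is a leaf — visit 9.
  Visit 37.
  At 37: go right to 12.
    At 12: go left to 26.
      At 26: no left child.
      Visit 26.
      At 26: go right to 3.
        3 is a leaf — visit 3.
    Visit 12.
    At 12: go right to 7.
      At 7: go left to 36.
        36 is a leaf — visit 36.
      Visit 7.
      At 7: go right to 25.
        At 25: go left to 24.
          At 24: no left child.
          Visit 24.
          At 24: go right to 16.
            16 is a leaf — visit 16.
        Visit 25.
        At 25: no right child.
Visit 39.
At 39: go right to 20.
  At 20: go left to 14.
    14 is a leaf — visit 14.
  Visit 20.
  At 20: no right child.
Full in-order sequence: 15, 21, 22, 9, 37, 26, 3, 12, 36, 7, 24, 16, 25, 39, 14, 20.

14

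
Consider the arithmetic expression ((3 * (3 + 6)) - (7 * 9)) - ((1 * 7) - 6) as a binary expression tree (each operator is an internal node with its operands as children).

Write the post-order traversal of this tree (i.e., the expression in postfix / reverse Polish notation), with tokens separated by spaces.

Post-order on an expression tree gives postfix notation: for each operator, emit left operand, right operand, then the operator.

3 3 6 + * 7 9 * - 1 7 * 6 - -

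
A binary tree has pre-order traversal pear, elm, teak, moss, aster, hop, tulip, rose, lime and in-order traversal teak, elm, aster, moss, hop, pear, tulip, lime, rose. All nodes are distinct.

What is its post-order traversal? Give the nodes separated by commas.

teak, aster, hop, moss, elm, lime, rose, tulip, pear

The first element of pre-order is the root; it splits in-order into left and right subtrees.
Root pear: left subtree has 5 nodes {teak, elm, aster, moss, hop}, right has 3 {tulip, lime, rose}.
  Root elm: left subtree has 1 node {teak}, right has 3 {aster, moss, hop}.
    Root moss: left subtree has 1 node {aster}, right has 1 {hop}.
  Root tulip: left subtree has 0 nodes { }, right has 2 {lime, rose}.
    Root rose: left subtree has 1 node {lime}, right has 0 { }.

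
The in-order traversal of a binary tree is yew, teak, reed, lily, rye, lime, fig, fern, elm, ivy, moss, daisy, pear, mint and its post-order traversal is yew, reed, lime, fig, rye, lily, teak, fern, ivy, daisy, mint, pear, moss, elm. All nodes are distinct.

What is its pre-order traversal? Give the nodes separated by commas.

elm, fern, teak, yew, lily, reed, rye, fig, lime, moss, ivy, pear, daisy, mint

The last element of post-order is the root; it splits in-order into left and right subtrees.
Root elm: left subtree has 8 nodes {yew, teak, reed, lily, rye, lime, fig, fern}, right has 5 {ivy, moss, daisy, pear, mint}.
  Root fern: left subtree has 7 nodes {yew, teak, reed, lily, rye, lime, fig}, right has 0 { }.
    Root teak: left subtree has 1 node {yew}, right has 5 {reed, lily, rye, lime, fig}.
      Root lily: left subtree has 1 node {reed}, right has 3 {rye, lime, fig}.
        Root rye: left subtree has 0 nodes { }, right has 2 {lime, fig}.
          Root fig: left subtree has 1 node {lime}, right has 0 { }.
  Root moss: left subtree has 1 node {ivy}, right has 3 {daisy, pear, mint}.
    Root pear: left subtree has 1 node {daisy}, right has 1 {mint}.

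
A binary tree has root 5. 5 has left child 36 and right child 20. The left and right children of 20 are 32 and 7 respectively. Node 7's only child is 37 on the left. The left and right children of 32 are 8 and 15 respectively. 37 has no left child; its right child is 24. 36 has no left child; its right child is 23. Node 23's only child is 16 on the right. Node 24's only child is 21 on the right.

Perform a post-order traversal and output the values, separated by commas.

Post-order visits the left subtree, then the right subtree, then the node.
At 5: go left to 36.
  At 36: no left child.
  At 36: go right to 23.
    At 23: no left child.
    At 23: go right to 16.
      16 is a leaf — visit 16.
    Visit 23.
  Visit 36.
At 5: go right to 20.
  At 20: go left to 32.
    At 32: go left to 8.
      8 is a leaf — visit 8.
    At 32: go right to 15.
      15 is a leaf — visit 15.
    Visit 32.
  At 20: go right to 7.
    At 7: go left to 37.
      At 37: no left child.
      At 37: go right to 24.
        At 24: no left child.
        At 24: go right to 21.
          21 is a leaf — visit 21.
        Visit 24.
      Visit 37.
    At 7: no right child.
    Visit 7.
  Visit 20.
Visit 5.

16, 23, 36, 8, 15, 32, 21, 24, 37, 7, 20, 5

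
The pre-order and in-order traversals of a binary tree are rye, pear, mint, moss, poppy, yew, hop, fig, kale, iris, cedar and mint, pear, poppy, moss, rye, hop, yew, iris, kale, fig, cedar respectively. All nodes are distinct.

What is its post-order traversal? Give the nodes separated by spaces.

mint poppy moss pear hop iris kale cedar fig yew rye

The first element of pre-order is the root; it splits in-order into left and right subtrees.
Root rye: left subtree has 4 nodes {mint, pear, poppy, moss}, right has 6 {hop, yew, iris, kale, fig, cedar}.
  Root pear: left subtree has 1 node {mint}, right has 2 {poppy, moss}.
    Root moss: left subtree has 1 node {poppy}, right has 0 { }.
  Root yew: left subtree has 1 node {hop}, right has 4 {iris, kale, fig, cedar}.
    Root fig: left subtree has 2 nodes {iris, kale}, right has 1 {cedar}.
      Root kale: left subtree has 1 node {iris}, right has 0 { }.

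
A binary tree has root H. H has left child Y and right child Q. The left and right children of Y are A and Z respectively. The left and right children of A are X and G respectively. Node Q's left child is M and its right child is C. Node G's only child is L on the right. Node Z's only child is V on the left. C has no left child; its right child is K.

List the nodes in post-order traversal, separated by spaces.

X L G A V Z Y M K C Q H

Post-order visits the left subtree, then the right subtree, then the node.
At H: go left to Y.
  At Y: go left to A.
    At A: go left to X.
      X is a leaf — visit X.
    At A: go right to G.
      At G: no left child.
      At G: go right to L.
        L is a leaf — visit L.
      Visit G.
    Visit A.
  At Y: go right to Z.
    At Z: go left to V.
      V is a leaf — visit V.
    At Z: no right child.
    Visit Z.
  Visit Y.
At H: go right to Q.
  At Q: go left to M.
    M is a leaf — visit M.
  At Q: go right to C.
    At C: no left child.
    At C: go right to K.
      K is a leaf — visit K.
    Visit C.
  Visit Q.
Visit H.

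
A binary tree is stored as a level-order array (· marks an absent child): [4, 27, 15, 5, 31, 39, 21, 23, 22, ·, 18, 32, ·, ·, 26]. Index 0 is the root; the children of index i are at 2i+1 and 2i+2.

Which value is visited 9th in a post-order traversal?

Post-order visits the left subtree, then the right subtree, then the node.
At 4: go left to 27.
  At 27: go left to 5.
    At 5: go left to 23.
      23 is a leaf — visit 23.
    At 5: go right to 22.
      22 is a leaf — visit 22.
    Visit 5.
  At 27: go right to 31.
    At 31: no left child.
    At 31: go right to 18.
      18 is a leaf — visit 18.
    Visit 31.
  Visit 27.
At 4: go right to 15.
  At 15: go left to 39.
    At 39: go left to 32.
      32 is a leaf — visit 32.
    At 39: no right child.
    Visit 39.
  At 15: go right to 21.
    At 21: no left child.
    At 21: go right to 26.
      26 is a leaf — visit 26.
    Visit 21.
  Visit 15.
Visit 4.
Full post-order sequence: 23, 22, 5, 18, 31, 27, 32, 39, 26, 21, 15, 4.

26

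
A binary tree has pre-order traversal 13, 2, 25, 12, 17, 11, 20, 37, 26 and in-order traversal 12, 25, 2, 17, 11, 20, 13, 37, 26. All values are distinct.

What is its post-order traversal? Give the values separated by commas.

The first element of pre-order is the root; it splits in-order into left and right subtrees.
Root 13: left subtree has 6 nodes {12, 25, 2, 17, 11, 20}, right has 2 {37, 26}.
  Root 2: left subtree has 2 nodes {12, 25}, right has 3 {17, 11, 20}.
    Root 25: left subtree has 1 node {12}, right has 0 { }.
    Root 17: left subtree has 0 nodes { }, right has 2 {11, 20}.
      Root 11: left subtree has 0 nodes { }, right has 1 {20}.
  Root 37: left subtree has 0 nodes { }, right has 1 {26}.

12, 25, 20, 11, 17, 2, 26, 37, 13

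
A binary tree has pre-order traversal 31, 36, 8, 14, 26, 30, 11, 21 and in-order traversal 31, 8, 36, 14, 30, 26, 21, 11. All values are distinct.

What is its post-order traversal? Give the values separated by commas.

8, 30, 21, 11, 26, 14, 36, 31

The first element of pre-order is the root; it splits in-order into left and right subtrees.
Root 31: left subtree has 0 nodes { }, right has 7 {8, 36, 14, 30, 26, 21, 11}.
  Root 36: left subtree has 1 node {8}, right has 5 {14, 30, 26, 21, 11}.
    Root 14: left subtree has 0 nodes { }, right has 4 {30, 26, 21, 11}.
      Root 26: left subtree has 1 node {30}, right has 2 {21, 11}.
        Root 11: left subtree has 1 node {21}, right has 0 { }.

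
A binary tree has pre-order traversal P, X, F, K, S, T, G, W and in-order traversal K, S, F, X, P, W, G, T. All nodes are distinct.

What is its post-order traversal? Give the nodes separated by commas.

The first element of pre-order is the root; it splits in-order into left and right subtrees.
Root P: left subtree has 4 nodes {K, S, F, X}, right has 3 {W, G, T}.
  Root X: left subtree has 3 nodes {K, S, F}, right has 0 { }.
    Root F: left subtree has 2 nodes {K, S}, right has 0 { }.
      Root K: left subtree has 0 nodes { }, right has 1 {S}.
  Root T: left subtree has 2 nodes {W, G}, right has 0 { }.
    Root G: left subtree has 1 node {W}, right has 0 { }.

S, K, F, X, W, G, T, P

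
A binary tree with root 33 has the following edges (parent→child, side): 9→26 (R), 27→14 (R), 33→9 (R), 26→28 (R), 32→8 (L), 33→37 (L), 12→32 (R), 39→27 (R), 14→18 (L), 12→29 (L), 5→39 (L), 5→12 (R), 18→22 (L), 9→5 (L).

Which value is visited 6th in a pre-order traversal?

Pre-order visits the node, then its left subtree, then its right subtree.
Visit 33.
At 33: go left to 37.
  37 is a leaf — visit 37.
At 33: go right to 9.
  Visit 9.
  At 9: go left to 5.
    Visit 5.
    At 5: go left to 39.
      Visit 39.
      At 39: no left child.
      At 39: go right to 27.
        Visit 27.
        At 27: no left child.
        At 27: go right to 14.
          Visit 14.
          At 14: go left to 18.
            Visit 18.
            At 18: go left to 22.
              22 is a leaf — visit 22.
            At 18: no right child.
          At 14: no right child.
    At 5: go right to 12.
      Visit 12.
      At 12: go left to 29.
        29 is a leaf — visit 29.
      At 12: go right to 32.
        Visit 32.
        At 32: go left to 8.
          8 is a leaf — visit 8.
        At 32: no right child.
  At 9: go right to 26.
    Visit 26.
    At 26: no left child.
    At 26: go right to 28.
      28 is a leaf — visit 28.
Full pre-order sequence: 33, 37, 9, 5, 39, 27, 14, 18, 22, 12, 29, 32, 8, 26, 28.

27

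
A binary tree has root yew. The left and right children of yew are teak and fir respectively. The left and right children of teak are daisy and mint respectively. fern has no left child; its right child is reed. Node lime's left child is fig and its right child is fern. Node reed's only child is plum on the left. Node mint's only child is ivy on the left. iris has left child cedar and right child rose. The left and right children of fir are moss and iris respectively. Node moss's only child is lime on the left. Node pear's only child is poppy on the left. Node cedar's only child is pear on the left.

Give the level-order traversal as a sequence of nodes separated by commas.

Level-order visits nodes level by level from the root, left to right within each level.
Level 0: yew
Level 1: teak, fir
Level 2: daisy, mint, moss, iris
Level 3: ivy, lime, cedar, rose
Level 4: fig, fern, pear
Level 5: reed, poppy
Level 6: plum

yew, teak, fir, daisy, mint, moss, iris, ivy, lime, cedar, rose, fig, fern, pear, reed, poppy, plum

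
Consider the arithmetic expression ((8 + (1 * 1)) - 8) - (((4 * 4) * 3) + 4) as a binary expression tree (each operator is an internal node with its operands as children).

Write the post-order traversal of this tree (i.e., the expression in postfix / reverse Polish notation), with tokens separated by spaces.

8 1 1 * + 8 - 4 4 * 3 * 4 + -

Post-order on an expression tree gives postfix notation: for each operator, emit left operand, right operand, then the operator.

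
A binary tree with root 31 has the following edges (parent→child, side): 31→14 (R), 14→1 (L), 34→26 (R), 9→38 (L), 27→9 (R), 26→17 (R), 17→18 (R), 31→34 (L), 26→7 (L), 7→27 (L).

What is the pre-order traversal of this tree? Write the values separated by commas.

31, 34, 26, 7, 27, 9, 38, 17, 18, 14, 1

Pre-order visits the node, then its left subtree, then its right subtree.
Visit 31.
At 31: go left to 34.
  Visit 34.
  At 34: no left child.
  At 34: go right to 26.
    Visit 26.
    At 26: go left to 7.
      Visit 7.
      At 7: go left to 27.
        Visit 27.
        At 27: no left child.
        At 27: go right to 9.
          Visit 9.
          At 9: go left to 38.
            38 is a leaf — visit 38.
          At 9: no right child.
      At 7: no right child.
    At 26: go right to 17.
      Visit 17.
      At 17: no left child.
      At 17: go right to 18.
        18 is a leaf — visit 18.
At 31: go right to 14.
  Visit 14.
  At 14: go left to 1.
    1 is a leaf — visit 1.
  At 14: no right child.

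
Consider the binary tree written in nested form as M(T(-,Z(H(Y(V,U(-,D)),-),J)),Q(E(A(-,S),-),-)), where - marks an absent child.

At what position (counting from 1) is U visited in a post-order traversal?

3

Post-order visits the left subtree, then the right subtree, then the node.
At M: go left to T.
  At T: no left child.
  At T: go right to Z.
    At Z: go left to H.
      At H: go left to Y.
        At Y: go left to V.
          V is a leaf — visit V.
        At Y: go right to U.
          At U: no left child.
          At U: go right to D.
            D is a leaf — visit D.
          Visit U.
        Visit Y.
      At H: no right child.
      Visit H.
    At Z: go right to J.
      J is a leaf — visit J.
    Visit Z.
  Visit T.
At M: go right to Q.
  At Q: go left to E.
    At E: go left to A.
      At A: no left child.
      At A: go right to S.
        S is a leaf — visit S.
      Visit A.
    At E: no right child.
    Visit E.
  At Q: no right child.
  Visit Q.
Visit M.
Full post-order sequence: V, D, U, Y, H, J, Z, T, S, A, E, Q, M.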